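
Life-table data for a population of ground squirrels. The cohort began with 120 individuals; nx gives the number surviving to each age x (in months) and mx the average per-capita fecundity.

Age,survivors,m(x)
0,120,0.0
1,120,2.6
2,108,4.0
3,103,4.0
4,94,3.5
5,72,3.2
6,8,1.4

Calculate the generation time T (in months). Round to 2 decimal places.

lx = nx/n0 = nx/120: 1, 1, 0.9, 0.85833…, 0.78333…, 0.6, 0.06667…
lx·mx: 0, 2.6, 3.6, 3.433333…, 2.741667…, 1.92, 0.093333… → R0 = 14.388333…
x·lx·mx: 0, 2.6, 7.2, 10.3…, 10.966667…, 9.6, 0.56… → Σ = 41.226667…
T = 41.226667… / 14.388333… = 2.865284… → 2.87

2.87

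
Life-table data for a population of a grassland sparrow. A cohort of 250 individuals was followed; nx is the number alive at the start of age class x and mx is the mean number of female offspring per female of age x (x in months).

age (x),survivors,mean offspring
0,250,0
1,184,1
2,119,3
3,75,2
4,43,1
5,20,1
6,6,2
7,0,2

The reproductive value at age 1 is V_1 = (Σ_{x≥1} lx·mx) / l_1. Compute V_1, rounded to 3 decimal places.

4.163

lx = nx/n0 = nx/250: 1, 0.736, 0.476, 0.3, 0.172, 0.08, 0.024, 0
lx·mx for x ≥ 1: 0.736, 1.428, 0.6, 0.172, 0.08, 0.048, 0 → sum = 3.064
V_1 = 3.064 / l_1 = 3.064 / 0.736 = 4.163043… → 4.163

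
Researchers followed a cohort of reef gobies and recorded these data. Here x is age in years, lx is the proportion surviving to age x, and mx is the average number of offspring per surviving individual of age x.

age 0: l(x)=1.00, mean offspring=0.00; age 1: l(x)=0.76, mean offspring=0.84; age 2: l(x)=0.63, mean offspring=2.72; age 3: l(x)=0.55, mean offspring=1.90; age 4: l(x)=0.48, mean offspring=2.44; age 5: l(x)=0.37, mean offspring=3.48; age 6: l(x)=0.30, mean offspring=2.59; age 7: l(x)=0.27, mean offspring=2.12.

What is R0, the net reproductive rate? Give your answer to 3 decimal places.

7.205

lx·mx by age: 0, 0.6384, 1.7136, 1.045, 1.1712, 1.2876, 0.777, 0.5724
R0 = Σ lx·mx = 7.2052 → 7.205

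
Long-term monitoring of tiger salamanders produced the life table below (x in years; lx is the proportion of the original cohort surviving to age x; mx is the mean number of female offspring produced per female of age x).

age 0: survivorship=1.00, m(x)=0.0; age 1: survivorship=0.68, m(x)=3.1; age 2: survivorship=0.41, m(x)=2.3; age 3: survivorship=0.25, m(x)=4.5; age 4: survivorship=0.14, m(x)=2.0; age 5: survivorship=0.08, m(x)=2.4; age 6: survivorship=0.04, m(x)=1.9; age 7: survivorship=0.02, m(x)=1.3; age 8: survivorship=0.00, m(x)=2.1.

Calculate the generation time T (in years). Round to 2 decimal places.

lx·mx: 0, 2.108, 0.943, 1.125, 0.28, 0.192, 0.076, 0.026, 0 → R0 = 4.75
x·lx·mx: 0, 2.108, 1.886, 3.375, 1.12, 0.96, 0.456, 0.182, 0 → Σ = 10.087
T = 10.087 / 4.75 = 2.123579… → 2.12

2.12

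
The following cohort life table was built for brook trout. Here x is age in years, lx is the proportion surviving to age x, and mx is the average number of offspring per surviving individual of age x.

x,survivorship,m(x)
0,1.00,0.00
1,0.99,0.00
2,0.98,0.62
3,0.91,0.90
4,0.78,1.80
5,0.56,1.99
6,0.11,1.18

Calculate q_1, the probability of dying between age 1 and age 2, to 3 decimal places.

0.010

q_1 = (l_1 − l_2) / l_1 = (0.99 − 0.98) / 0.99
     = 0.01 / 0.99 = 0.010101… → 0.010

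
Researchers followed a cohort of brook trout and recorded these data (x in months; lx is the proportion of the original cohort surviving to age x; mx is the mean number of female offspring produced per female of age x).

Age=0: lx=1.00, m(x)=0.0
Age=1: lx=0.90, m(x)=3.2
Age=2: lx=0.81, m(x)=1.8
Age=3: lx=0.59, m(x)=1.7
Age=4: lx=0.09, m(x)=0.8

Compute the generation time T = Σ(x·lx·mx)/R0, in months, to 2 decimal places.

1.68

lx·mx: 0, 2.88, 1.458, 1.003, 0.072 → R0 = 5.413
x·lx·mx: 0, 2.88, 2.916, 3.009, 0.288 → Σ = 9.093
T = 9.093 / 5.413 = 1.679845… → 1.68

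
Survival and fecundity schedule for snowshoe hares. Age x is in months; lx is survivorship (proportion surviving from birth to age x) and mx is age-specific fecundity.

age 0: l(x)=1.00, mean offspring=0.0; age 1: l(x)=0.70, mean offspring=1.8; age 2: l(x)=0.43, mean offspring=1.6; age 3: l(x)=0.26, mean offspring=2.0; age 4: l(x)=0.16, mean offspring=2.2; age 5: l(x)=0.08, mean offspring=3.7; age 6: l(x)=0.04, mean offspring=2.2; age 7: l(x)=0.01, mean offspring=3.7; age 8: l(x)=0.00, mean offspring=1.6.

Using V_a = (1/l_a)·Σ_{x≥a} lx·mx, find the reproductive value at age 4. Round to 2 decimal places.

lx·mx for x ≥ 4: 0.352, 0.296, 0.088, 0.037, 0 → sum = 0.773
V_4 = 0.773 / l_4 = 0.773 / 0.16 = 4.83125 → 4.83

4.83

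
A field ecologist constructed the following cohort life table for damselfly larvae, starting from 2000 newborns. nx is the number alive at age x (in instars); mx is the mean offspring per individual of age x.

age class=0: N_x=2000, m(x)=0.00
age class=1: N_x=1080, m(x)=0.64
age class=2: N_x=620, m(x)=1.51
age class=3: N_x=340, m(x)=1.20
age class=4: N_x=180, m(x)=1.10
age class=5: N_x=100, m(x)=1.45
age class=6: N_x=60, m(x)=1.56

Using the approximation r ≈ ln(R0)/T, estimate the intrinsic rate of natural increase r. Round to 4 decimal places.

lx = nx/n0 = nx/2000: 1, 0.54, 0.31, 0.17, 0.09, 0.05, 0.03
R0 = Σ lx·mx = 0 + 0.3456 + 0.4681 + 0.204 + 0.099 + 0.0725 + 0.0468 = 1.236
Σ x·lx·mx = 2.9331; T = 2.9331/1.236 = 2.37306…
r ≈ ln(R0)/T = ln(1.236)/2.37306… = 0.089286… → 0.0893

0.0893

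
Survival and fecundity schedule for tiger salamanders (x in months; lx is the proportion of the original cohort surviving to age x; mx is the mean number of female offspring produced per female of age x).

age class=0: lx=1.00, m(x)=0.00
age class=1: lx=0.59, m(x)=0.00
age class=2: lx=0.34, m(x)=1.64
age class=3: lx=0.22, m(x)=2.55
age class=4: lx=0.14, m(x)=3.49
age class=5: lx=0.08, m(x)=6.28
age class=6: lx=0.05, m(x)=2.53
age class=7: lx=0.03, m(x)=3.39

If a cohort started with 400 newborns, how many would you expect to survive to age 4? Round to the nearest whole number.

56

Expected survivors = N0 · l_4 = 400 × 0.14 = 56 → 56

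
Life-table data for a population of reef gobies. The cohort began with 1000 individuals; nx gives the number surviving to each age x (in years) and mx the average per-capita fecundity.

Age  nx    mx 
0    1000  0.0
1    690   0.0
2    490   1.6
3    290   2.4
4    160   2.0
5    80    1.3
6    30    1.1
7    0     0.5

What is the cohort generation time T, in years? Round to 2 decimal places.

2.92

lx = nx/n0 = nx/1000: 1, 0.69, 0.49, 0.29, 0.16, 0.08, 0.03, 0
lx·mx: 0, 0, 0.784, 0.696, 0.32, 0.104, 0.033, 0 → R0 = 1.937
x·lx·mx: 0, 0, 1.568, 2.088, 1.28, 0.52, 0.198, 0 → Σ = 5.654
T = 5.654 / 1.937 = 2.918947… → 2.92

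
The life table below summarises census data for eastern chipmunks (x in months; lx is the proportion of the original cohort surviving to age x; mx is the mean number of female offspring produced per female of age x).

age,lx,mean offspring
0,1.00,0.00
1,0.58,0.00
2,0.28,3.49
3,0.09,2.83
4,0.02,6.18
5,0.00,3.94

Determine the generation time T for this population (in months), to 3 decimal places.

lx·mx: 0, 0, 0.9772, 0.2547, 0.1236, 0 → R0 = 1.3555
x·lx·mx: 0, 0, 1.9544, 0.7641, 0.4944, 0 → Σ = 3.2129
T = 3.2129 / 1.3555 = 2.370269… → 2.370

2.370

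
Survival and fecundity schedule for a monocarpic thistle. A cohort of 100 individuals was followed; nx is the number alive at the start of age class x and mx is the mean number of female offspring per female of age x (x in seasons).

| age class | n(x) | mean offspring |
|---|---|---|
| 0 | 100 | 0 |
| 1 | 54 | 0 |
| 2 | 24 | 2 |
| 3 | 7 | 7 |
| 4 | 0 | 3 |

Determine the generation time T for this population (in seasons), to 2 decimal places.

2.51

lx = nx/n0 = nx/100: 1, 0.54, 0.24, 0.07, 0
lx·mx: 0, 0, 0.48, 0.49, 0 → R0 = 0.97
x·lx·mx: 0, 0, 0.96, 1.47, 0 → Σ = 2.43
T = 2.43 / 0.97 = 2.505155… → 2.51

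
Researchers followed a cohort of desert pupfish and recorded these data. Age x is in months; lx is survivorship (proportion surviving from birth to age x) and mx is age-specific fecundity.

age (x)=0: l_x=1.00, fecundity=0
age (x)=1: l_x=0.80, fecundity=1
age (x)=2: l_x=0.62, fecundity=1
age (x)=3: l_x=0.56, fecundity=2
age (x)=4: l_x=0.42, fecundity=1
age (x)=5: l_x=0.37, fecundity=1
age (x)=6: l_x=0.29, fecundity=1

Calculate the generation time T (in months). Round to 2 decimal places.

2.95

lx·mx: 0, 0.8, 0.62, 1.12, 0.42, 0.37, 0.29 → R0 = 3.62
x·lx·mx: 0, 0.8, 1.24, 3.36, 1.68, 1.85, 1.74 → Σ = 10.67
T = 10.67 / 3.62 = 2.947514… → 2.95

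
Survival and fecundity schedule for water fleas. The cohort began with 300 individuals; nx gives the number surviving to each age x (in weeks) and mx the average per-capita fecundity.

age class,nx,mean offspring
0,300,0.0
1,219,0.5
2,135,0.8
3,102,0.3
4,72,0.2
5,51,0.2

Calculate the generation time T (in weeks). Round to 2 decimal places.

lx = nx/n0 = nx/300: 1, 0.73, 0.45, 0.34, 0.24, 0.17
lx·mx: 0, 0.365, 0.36, 0.102, 0.048, 0.034 → R0 = 0.909
x·lx·mx: 0, 0.365, 0.72, 0.306, 0.192, 0.17 → Σ = 1.753
T = 1.753 / 0.909 = 1.928493… → 1.93

1.93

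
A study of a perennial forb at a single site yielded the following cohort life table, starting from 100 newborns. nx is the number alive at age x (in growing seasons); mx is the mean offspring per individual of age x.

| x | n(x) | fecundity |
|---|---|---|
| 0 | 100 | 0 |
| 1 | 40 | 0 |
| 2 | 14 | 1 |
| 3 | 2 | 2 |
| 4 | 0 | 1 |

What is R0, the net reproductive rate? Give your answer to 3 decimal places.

lx = nx/n0 = nx/100: 1, 0.4, 0.14, 0.02, 0
lx·mx by age: 0, 0, 0.14, 0.04, 0
R0 = Σ lx·mx = 0.18 → 0.180

0.180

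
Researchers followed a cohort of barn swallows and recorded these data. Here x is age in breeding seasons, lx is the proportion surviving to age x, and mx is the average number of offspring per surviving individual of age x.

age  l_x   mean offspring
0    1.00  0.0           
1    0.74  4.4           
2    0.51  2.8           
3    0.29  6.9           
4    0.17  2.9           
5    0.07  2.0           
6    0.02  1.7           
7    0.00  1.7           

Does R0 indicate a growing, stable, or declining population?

growing

R0 = Σ lx·mx = 0 + 3.256 + 1.428 + 2.001 + 0.493 + 0.14 + 0.034 + 0 = 7.352
R0 > 1, so the population is growing.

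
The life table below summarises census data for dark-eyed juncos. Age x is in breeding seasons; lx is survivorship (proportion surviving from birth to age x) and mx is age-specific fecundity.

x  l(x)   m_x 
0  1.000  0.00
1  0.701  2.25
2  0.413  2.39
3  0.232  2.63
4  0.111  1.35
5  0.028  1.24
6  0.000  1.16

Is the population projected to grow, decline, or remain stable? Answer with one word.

R0 = Σ lx·mx = 0 + 1.57725 + 0.98707 + 0.61016 + 0.14985 + 0.03472 + 0 = 3.35905
R0 > 1, so the population is growing.

growing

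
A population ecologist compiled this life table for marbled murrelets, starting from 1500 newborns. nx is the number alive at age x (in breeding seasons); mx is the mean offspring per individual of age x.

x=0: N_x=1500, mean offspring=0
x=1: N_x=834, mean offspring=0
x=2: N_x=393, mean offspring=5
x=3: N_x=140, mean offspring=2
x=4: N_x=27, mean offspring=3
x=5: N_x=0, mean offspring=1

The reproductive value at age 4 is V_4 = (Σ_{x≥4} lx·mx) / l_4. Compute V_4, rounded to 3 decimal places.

3.000

lx = nx/n0 = nx/1500: 1, 0.556, 0.262, 0.09333…, 0.018, 0
lx·mx for x ≥ 4: 0.054, 0 → sum = 0.054
V_4 = 0.054 / l_4 = 0.054 / 0.018 = 3 → 3.000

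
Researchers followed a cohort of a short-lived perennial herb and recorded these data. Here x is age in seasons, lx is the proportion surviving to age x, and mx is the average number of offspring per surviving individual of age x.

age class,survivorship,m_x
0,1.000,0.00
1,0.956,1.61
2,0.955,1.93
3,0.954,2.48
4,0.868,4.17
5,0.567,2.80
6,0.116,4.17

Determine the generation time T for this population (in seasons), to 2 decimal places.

lx·mx: 0, 1.53916, 1.84315, 2.36592, 3.61956, 1.5876, 0.48372 → R0 = 11.43911
x·lx·mx: 0, 1.53916, 3.6863, 7.09776, 14.47824, 7.938, 2.90232 → Σ = 37.64178
T = 37.64178 / 11.43911 = 3.290621… → 3.29

3.29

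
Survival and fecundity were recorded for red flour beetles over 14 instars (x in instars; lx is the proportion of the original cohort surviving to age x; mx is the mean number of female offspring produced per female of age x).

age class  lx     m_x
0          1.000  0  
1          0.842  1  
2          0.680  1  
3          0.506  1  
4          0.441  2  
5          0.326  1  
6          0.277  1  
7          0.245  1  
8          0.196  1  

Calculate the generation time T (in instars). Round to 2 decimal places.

3.50

lx·mx: 0, 0.842, 0.68, 0.506, 0.882, 0.326, 0.277, 0.245, 0.196 → R0 = 3.954
x·lx·mx: 0, 0.842, 1.36, 1.518, 3.528, 1.63, 1.662, 1.715, 1.568 → Σ = 13.823
T = 13.823 / 3.954 = 3.495953… → 3.50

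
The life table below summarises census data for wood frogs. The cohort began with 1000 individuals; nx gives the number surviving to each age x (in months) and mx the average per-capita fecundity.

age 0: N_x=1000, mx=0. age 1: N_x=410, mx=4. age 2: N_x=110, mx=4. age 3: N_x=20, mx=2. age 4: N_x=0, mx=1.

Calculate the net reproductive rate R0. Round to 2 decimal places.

lx = nx/n0 = nx/1000: 1, 0.41, 0.11, 0.02, 0
lx·mx by age: 0, 1.64, 0.44, 0.04, 0
R0 = Σ lx·mx = 2.12 → 2.12

2.12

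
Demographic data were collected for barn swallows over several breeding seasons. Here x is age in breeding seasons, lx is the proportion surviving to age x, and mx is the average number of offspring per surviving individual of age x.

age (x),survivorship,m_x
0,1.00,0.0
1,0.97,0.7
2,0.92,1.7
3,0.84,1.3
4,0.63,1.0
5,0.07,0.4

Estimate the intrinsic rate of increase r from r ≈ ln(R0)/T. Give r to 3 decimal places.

0.567

R0 = Σ lx·mx = 0 + 0.679 + 1.564 + 1.092 + 0.63 + 0.028 = 3.993
Σ x·lx·mx = 9.743; T = 9.743/3.993 = 2.44002…
r ≈ ln(R0)/T = ln(3.993)/2.44002… = 0.56743… → 0.567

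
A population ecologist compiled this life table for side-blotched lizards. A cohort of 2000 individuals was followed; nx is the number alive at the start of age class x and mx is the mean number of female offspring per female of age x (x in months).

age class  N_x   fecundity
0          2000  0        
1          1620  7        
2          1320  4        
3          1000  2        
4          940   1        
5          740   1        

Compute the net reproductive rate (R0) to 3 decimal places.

lx = nx/n0 = nx/2000: 1, 0.81, 0.66, 0.5, 0.47, 0.37
lx·mx by age: 0, 5.67, 2.64, 1, 0.47, 0.37
R0 = Σ lx·mx = 10.15 → 10.150

10.150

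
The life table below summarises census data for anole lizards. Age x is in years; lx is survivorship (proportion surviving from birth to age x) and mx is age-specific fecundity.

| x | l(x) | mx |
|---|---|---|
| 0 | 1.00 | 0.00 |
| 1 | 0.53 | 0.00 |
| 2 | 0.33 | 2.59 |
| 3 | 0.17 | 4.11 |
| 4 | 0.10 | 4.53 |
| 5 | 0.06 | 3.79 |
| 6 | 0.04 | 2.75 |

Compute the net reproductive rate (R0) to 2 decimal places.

lx·mx by age: 0, 0, 0.8547, 0.6987, 0.453, 0.2274, 0.11
R0 = Σ lx·mx = 2.3438 → 2.34

2.34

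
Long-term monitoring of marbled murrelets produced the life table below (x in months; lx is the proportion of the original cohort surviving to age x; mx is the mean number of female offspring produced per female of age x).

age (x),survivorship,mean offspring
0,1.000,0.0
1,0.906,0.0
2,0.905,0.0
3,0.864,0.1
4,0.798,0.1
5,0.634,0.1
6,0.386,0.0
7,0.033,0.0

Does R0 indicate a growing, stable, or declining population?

R0 = Σ lx·mx = 0 + 0 + 0 + 0.0864 + 0.0798 + 0.0634 + 0 + 0 = 0.2296
R0 < 1, so the population is declining.

declining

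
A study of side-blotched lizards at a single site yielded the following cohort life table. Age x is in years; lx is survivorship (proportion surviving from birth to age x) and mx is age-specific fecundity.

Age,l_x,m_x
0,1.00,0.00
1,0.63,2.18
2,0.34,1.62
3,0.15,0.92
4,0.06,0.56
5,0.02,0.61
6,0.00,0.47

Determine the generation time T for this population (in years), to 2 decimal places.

lx·mx: 0, 1.3734, 0.5508, 0.138, 0.0336, 0.0122, 0 → R0 = 2.108
x·lx·mx: 0, 1.3734, 1.1016, 0.414, 0.1344, 0.061, 0 → Σ = 3.0844
T = 3.0844 / 2.108 = 1.463188… → 1.46

1.46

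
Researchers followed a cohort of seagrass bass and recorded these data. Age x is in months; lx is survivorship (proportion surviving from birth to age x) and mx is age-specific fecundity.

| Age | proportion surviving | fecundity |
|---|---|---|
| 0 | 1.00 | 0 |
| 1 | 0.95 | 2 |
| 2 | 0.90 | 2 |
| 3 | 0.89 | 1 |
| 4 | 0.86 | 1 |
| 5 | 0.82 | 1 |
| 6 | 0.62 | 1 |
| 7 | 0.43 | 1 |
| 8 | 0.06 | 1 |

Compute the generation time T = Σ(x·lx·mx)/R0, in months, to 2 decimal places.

lx·mx: 0, 1.9, 1.8, 0.89, 0.86, 0.82, 0.62, 0.43, 0.06 → R0 = 7.38
x·lx·mx: 0, 1.9, 3.6, 2.67, 3.44, 4.1, 3.72, 3.01, 0.48 → Σ = 22.92
T = 22.92 / 7.38 = 3.105691… → 3.11

3.11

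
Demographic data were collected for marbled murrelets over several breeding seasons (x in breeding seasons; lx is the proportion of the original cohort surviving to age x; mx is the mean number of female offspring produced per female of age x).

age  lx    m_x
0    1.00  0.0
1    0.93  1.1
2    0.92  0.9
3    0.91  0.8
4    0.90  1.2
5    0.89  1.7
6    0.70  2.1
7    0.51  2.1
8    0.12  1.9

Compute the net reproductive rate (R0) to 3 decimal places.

7.941

lx·mx by age: 0, 1.023, 0.828, 0.728, 1.08, 1.513, 1.47, 1.071, 0.228
R0 = Σ lx·mx = 7.941 → 7.941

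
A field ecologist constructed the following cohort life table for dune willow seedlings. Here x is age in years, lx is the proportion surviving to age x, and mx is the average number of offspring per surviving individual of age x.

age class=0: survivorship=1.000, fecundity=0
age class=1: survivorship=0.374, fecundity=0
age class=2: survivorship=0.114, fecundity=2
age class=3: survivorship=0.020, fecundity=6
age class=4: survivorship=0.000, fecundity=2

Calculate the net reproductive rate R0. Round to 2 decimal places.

lx·mx by age: 0, 0, 0.228, 0.12, 0
R0 = Σ lx·mx = 0.348 → 0.35

0.35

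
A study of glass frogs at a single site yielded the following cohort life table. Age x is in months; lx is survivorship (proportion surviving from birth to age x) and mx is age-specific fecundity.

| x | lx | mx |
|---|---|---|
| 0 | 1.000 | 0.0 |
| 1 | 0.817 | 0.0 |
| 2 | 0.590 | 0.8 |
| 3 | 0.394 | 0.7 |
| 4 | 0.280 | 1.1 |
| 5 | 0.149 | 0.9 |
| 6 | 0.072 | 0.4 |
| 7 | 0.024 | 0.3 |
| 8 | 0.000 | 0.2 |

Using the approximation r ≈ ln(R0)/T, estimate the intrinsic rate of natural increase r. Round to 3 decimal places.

0.064

R0 = Σ lx·mx = 0 + 0 + 0.472 + 0.2758 + 0.308 + 0.1341 + 0.0288 + 0.0072 + 0 = 1.2259
Σ x·lx·mx = 3.8971; T = 3.8971/1.2259 = 3.17897…
r ≈ ln(R0)/T = ln(1.2259)/3.17897… = 0.06407… → 0.064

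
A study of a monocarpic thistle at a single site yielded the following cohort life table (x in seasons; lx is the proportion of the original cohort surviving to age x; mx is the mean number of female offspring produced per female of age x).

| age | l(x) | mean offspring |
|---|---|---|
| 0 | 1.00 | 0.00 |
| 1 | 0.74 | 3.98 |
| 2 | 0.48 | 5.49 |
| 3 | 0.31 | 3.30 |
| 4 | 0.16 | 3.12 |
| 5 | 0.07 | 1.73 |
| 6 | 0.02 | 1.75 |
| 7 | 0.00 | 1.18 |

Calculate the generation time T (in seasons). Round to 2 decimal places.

lx·mx: 0, 2.9452, 2.6352, 1.023, 0.4992, 0.1211, 0.035, 0 → R0 = 7.2587
x·lx·mx: 0, 2.9452, 5.2704, 3.069, 1.9968, 0.6055, 0.21, 0 → Σ = 14.0969
T = 14.0969 / 7.2587 = 1.94207… → 1.94

1.94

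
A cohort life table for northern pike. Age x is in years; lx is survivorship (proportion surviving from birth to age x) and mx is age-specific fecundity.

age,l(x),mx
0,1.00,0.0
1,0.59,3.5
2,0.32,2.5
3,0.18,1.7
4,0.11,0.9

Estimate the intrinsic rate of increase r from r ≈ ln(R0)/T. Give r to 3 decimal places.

0.778

R0 = Σ lx·mx = 0 + 2.065 + 0.8 + 0.306 + 0.099 = 3.27
Σ x·lx·mx = 4.979; T = 4.979/3.27 = 1.52263…
r ≈ ln(R0)/T = ln(3.27)/1.52263… = 0.77812… → 0.778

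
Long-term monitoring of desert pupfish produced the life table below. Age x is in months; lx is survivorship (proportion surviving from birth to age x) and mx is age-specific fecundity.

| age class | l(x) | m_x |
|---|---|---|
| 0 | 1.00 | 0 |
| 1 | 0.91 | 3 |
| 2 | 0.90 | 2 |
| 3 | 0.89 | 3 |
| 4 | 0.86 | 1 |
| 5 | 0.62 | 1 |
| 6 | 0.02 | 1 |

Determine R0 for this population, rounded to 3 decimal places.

8.700

lx·mx by age: 0, 2.73, 1.8, 2.67, 0.86, 0.62, 0.02
R0 = Σ lx·mx = 8.7 → 8.700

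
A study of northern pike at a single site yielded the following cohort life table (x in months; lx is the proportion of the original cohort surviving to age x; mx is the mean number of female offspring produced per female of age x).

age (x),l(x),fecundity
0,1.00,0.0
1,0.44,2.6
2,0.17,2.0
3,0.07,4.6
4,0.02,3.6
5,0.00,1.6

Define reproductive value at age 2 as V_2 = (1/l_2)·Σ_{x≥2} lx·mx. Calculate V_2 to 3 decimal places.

4.318

lx·mx for x ≥ 2: 0.34, 0.322, 0.072, 0 → sum = 0.734
V_2 = 0.734 / l_2 = 0.734 / 0.17 = 4.317647… → 4.318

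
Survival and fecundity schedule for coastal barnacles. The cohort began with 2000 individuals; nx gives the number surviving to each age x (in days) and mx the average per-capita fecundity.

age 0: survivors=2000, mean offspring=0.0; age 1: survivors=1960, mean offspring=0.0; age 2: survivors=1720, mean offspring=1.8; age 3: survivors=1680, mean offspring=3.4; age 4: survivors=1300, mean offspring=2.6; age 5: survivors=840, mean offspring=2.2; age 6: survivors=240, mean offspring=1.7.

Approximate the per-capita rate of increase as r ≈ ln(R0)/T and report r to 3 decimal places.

lx = nx/n0 = nx/2000: 1, 0.98, 0.86, 0.84, 0.65, 0.42, 0.12
R0 = Σ lx·mx = 0 + 0 + 1.548 + 2.856 + 1.69 + 0.924 + 0.204 = 7.222
Σ x·lx·mx = 24.268; T = 24.268/7.222 = 3.36029…
r ≈ ln(R0)/T = ln(7.222)/3.36029… = 0.58838… → 0.588

0.588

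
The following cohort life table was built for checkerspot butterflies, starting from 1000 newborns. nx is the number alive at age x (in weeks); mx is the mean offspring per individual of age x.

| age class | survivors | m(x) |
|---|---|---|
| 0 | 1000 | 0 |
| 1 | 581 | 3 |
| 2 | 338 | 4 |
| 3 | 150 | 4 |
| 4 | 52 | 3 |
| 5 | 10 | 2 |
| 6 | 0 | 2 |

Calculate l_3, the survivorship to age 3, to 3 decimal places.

l_3 = n_3/n_0 = 150/1000 = 0.15 → 0.150

0.150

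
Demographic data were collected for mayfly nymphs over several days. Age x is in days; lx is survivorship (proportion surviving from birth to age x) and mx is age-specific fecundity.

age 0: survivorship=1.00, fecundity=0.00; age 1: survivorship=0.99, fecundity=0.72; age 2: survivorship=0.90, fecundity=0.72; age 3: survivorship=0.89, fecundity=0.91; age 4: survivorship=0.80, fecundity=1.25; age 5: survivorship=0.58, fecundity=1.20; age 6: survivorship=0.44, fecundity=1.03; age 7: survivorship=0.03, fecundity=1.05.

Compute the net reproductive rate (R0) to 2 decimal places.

lx·mx by age: 0, 0.7128, 0.648, 0.8099, 1, 0.696, 0.4532, 0.0315
R0 = Σ lx·mx = 4.3514 → 4.35

4.35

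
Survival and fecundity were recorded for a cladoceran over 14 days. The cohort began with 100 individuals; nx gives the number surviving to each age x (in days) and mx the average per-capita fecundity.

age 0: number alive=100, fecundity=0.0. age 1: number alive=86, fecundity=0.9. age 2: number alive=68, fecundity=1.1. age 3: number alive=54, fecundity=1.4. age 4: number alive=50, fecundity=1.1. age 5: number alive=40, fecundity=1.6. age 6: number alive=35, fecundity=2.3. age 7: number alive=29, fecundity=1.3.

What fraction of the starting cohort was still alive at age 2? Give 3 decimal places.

l_2 = n_2/n_0 = 68/100 = 0.68 → 0.680

0.680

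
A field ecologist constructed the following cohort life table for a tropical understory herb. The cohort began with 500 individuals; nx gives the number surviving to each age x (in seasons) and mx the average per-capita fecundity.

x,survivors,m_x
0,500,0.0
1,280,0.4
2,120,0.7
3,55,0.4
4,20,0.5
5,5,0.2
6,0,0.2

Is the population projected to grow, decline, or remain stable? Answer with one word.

declining

lx = nx/n0 = nx/500: 1, 0.56, 0.24, 0.11, 0.04, 0.01, 0
R0 = Σ lx·mx = 0 + 0.224 + 0.168 + 0.044 + 0.02 + 0.002 + 0 = 0.458
R0 < 1, so the population is declining.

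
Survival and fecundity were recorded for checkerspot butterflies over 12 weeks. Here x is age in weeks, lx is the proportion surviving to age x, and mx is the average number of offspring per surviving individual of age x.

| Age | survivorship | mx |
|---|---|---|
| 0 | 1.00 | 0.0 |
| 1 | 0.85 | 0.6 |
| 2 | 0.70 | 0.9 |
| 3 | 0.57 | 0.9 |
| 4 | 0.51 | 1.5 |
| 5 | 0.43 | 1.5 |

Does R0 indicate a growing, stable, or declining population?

R0 = Σ lx·mx = 0 + 0.51 + 0.63 + 0.513 + 0.765 + 0.645 = 3.063
R0 > 1, so the population is growing.

growing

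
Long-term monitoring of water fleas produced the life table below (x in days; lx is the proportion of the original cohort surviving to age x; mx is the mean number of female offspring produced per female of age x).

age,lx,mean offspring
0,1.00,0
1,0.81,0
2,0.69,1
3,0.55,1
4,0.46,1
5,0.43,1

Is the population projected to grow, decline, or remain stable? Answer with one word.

growing

R0 = Σ lx·mx = 0 + 0 + 0.69 + 0.55 + 0.46 + 0.43 = 2.13
R0 > 1, so the population is growing.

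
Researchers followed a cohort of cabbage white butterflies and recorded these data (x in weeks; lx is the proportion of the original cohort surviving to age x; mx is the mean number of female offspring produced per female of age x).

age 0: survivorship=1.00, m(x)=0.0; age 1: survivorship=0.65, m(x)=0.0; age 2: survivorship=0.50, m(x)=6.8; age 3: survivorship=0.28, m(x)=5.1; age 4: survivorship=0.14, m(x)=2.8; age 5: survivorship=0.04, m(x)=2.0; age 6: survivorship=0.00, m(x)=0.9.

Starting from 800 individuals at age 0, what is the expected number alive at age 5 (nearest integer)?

Expected survivors = N0 · l_5 = 800 × 0.04 = 32 → 32

32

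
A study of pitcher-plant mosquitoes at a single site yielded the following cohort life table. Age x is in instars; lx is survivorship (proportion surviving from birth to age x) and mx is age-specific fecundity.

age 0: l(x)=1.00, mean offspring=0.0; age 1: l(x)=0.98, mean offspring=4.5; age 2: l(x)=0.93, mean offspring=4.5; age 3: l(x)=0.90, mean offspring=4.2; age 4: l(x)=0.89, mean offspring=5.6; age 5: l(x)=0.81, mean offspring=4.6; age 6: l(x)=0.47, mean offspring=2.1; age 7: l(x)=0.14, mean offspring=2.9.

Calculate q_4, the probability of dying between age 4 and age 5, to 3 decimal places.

q_4 = (l_4 − l_5) / l_4 = (0.89 − 0.81) / 0.89
     = 0.08 / 0.89 = 0.089888… → 0.090

0.090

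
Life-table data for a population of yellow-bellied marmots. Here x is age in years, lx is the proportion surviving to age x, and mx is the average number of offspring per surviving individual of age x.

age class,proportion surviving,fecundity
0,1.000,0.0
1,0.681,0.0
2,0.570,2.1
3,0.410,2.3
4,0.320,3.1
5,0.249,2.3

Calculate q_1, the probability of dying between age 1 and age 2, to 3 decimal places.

0.163

q_1 = (l_1 − l_2) / l_1 = (0.681 − 0.57) / 0.681
     = 0.111 / 0.681 = 0.162996… → 0.163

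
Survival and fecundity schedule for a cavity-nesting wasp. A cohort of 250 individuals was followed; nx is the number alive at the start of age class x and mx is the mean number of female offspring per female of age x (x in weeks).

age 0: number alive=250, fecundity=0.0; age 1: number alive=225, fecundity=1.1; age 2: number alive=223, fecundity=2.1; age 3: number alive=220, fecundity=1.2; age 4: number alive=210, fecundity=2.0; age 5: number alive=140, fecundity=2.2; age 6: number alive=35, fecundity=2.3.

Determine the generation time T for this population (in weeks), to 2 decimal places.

3.18

lx = nx/n0 = nx/250: 1, 0.9, 0.892, 0.88, 0.84, 0.56, 0.14
lx·mx: 0, 0.99, 1.8732, 1.056, 1.68, 1.232, 0.322 → R0 = 7.1532
x·lx·mx: 0, 0.99, 3.7464, 3.168, 6.72, 6.16, 1.932 → Σ = 22.7164
T = 22.7164 / 7.1532 = 3.175698… → 3.18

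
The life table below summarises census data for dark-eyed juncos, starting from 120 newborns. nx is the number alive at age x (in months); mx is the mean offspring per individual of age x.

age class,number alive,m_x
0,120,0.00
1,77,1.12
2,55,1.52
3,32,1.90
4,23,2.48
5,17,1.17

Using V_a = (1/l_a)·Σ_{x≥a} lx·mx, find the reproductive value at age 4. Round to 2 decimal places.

lx = nx/n0 = nx/120: 1, 0.64167…, 0.45833…, 0.26667…, 0.19167…, 0.14167…
lx·mx for x ≥ 4: 0.475333…, 0.16575… → sum = 0.641083…
V_4 = 0.641083… / l_4 = 0.641083… / 0.191667… = 3.344783… → 3.34

3.34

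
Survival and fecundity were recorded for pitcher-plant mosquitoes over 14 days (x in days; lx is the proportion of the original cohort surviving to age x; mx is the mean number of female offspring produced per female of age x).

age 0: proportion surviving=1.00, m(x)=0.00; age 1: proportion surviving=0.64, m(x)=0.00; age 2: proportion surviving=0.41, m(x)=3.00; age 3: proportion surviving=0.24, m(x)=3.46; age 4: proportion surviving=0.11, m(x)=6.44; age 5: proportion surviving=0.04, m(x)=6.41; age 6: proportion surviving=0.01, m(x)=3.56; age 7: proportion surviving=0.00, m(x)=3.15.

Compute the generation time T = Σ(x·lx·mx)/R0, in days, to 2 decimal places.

lx·mx: 0, 0, 1.23, 0.8304, 0.7084, 0.2564, 0.0356, 0 → R0 = 3.0608
x·lx·mx: 0, 0, 2.46, 2.4912, 2.8336, 1.282, 0.2136, 0 → Σ = 9.2804
T = 9.2804 / 3.0608 = 3.032018… → 3.03

3.03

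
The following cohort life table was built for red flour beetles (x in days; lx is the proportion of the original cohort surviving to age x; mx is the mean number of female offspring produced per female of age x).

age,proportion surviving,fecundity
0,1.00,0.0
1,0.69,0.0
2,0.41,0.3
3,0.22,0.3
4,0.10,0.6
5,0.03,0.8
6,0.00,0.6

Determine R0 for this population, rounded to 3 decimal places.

lx·mx by age: 0, 0, 0.123, 0.066, 0.06, 0.024, 0
R0 = Σ lx·mx = 0.273 → 0.273

0.273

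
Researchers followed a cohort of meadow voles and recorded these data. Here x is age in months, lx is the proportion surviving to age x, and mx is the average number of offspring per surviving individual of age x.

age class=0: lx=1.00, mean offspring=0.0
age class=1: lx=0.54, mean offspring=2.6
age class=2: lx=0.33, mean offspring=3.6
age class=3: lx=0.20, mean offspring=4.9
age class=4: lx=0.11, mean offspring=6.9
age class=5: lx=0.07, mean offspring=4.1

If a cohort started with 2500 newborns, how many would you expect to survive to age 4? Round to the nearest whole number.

Expected survivors = N0 · l_4 = 2500 × 0.11 = 275 → 275

275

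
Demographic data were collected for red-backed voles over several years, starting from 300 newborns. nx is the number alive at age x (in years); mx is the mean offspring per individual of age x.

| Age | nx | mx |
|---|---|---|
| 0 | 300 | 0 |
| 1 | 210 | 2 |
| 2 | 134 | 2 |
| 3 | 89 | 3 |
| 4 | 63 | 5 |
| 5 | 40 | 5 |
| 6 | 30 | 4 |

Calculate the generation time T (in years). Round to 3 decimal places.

lx = nx/n0 = nx/300: 1, 0.7, 0.44667…, 0.29667…, 0.21, 0.13333…, 0.1
lx·mx: 0, 1.4, 0.893333…, 0.89…, 1.05, 0.666667…, 0.4 → R0 = 5.3…
x·lx·mx: 0, 1.4, 1.786667…, 2.67…, 4.2, 3.333333…, 2.4 → Σ = 15.79…
T = 15.79… / 5.3… = 2.979245… → 2.979

2.979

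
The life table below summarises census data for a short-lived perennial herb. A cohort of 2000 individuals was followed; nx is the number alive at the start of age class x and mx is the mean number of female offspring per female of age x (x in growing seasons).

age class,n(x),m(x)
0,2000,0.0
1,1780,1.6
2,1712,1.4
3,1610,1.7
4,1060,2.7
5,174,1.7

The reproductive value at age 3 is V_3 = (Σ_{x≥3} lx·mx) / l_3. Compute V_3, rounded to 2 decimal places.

3.66

lx = nx/n0 = nx/2000: 1, 0.89, 0.856, 0.805, 0.53, 0.087
lx·mx for x ≥ 3: 1.3685, 1.431, 0.1479 → sum = 2.9474
V_3 = 2.9474 / l_3 = 2.9474 / 0.805 = 3.661366… → 3.66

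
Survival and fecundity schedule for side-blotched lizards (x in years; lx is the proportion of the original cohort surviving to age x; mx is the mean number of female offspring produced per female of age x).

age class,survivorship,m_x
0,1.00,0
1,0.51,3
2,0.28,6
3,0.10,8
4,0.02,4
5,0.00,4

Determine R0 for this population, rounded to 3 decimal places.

4.090

lx·mx by age: 0, 1.53, 1.68, 0.8, 0.08, 0
R0 = Σ lx·mx = 4.09 → 4.090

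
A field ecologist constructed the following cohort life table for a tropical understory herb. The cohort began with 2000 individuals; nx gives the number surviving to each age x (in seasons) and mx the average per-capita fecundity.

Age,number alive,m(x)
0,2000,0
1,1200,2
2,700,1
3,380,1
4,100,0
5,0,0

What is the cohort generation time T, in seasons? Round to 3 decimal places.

1.420

lx = nx/n0 = nx/2000: 1, 0.6, 0.35, 0.19, 0.05, 0
lx·mx: 0, 1.2, 0.35, 0.19, 0, 0 → R0 = 1.74
x·lx·mx: 0, 1.2, 0.7, 0.57, 0, 0 → Σ = 2.47
T = 2.47 / 1.74 = 1.41954… → 1.420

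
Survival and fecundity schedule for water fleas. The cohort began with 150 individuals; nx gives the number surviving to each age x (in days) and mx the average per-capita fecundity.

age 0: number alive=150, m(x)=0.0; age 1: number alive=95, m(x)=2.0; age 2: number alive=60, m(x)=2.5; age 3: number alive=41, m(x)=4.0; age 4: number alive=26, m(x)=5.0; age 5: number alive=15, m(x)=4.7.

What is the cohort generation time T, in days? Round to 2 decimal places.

lx = nx/n0 = nx/150: 1, 0.63333…, 0.4, 0.27333…, 0.17333…, 0.1
lx·mx: 0, 1.266667…, 1, 1.093333…, 0.866667…, 0.47 → R0 = 4.696667…
x·lx·mx: 0, 1.266667…, 2, 3.28…, 3.466667…, 2.35 → Σ = 12.363333…
T = 12.363333… / 4.696667… = 2.632363… → 2.63

2.63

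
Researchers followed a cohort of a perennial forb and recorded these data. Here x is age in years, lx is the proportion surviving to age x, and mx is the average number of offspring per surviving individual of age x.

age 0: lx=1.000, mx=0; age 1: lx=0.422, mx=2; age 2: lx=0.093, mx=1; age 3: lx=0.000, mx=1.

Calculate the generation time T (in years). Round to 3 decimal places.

1.099

lx·mx: 0, 0.844, 0.093, 0 → R0 = 0.937
x·lx·mx: 0, 0.844, 0.186, 0 → Σ = 1.03
T = 1.03 / 0.937 = 1.099253… → 1.099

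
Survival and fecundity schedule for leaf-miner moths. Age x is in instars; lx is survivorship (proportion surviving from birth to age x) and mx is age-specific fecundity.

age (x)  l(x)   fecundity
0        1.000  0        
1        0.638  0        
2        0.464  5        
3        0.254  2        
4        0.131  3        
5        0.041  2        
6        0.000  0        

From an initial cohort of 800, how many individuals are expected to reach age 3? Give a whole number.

Expected survivors = N0 · l_3 = 800 × 0.254 = 203.2 → 203

203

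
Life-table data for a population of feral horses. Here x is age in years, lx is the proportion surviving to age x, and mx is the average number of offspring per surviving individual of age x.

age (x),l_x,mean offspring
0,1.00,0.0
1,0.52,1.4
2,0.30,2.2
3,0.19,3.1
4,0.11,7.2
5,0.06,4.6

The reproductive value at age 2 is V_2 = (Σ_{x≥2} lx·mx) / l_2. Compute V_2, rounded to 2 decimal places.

lx·mx for x ≥ 2: 0.66, 0.589, 0.792, 0.276 → sum = 2.317
V_2 = 2.317 / l_2 = 2.317 / 0.3 = 7.723333… → 7.72

7.72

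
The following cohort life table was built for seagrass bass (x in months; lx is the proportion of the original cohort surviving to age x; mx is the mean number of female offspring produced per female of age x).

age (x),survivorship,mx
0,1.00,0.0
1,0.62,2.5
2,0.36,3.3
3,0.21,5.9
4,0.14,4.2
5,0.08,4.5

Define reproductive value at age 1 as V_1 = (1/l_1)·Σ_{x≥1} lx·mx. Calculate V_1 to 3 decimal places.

7.944

lx·mx for x ≥ 1: 1.55, 1.188, 1.239, 0.588, 0.36 → sum = 4.925
V_1 = 4.925 / l_1 = 4.925 / 0.62 = 7.943548… → 7.944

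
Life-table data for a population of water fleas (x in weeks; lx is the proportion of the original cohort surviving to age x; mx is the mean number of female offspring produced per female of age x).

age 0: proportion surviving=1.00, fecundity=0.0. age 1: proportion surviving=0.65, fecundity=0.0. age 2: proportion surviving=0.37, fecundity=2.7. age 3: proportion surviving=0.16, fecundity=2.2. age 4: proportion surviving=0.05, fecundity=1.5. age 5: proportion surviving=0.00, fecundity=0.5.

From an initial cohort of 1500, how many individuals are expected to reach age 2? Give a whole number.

Expected survivors = N0 · l_2 = 1500 × 0.37 = 555 → 555

555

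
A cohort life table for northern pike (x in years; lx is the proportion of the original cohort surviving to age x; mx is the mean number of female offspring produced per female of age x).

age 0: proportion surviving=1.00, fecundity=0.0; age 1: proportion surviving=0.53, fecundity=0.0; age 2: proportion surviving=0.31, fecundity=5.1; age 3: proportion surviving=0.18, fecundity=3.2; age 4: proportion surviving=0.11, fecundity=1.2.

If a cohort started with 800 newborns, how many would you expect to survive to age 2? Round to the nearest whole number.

248

Expected survivors = N0 · l_2 = 800 × 0.31 = 248 → 248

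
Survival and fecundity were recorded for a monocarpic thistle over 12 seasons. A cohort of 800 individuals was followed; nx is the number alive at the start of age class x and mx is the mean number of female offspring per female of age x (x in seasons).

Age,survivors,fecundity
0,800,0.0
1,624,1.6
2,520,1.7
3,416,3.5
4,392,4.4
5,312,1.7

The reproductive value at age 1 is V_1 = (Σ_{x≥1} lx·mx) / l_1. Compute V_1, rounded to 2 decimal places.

lx = nx/n0 = nx/800: 1, 0.78, 0.65, 0.52, 0.49, 0.39
lx·mx for x ≥ 1: 1.248, 1.105, 1.82, 2.156, 0.663 → sum = 6.992
V_1 = 6.992 / l_1 = 6.992 / 0.78 = 8.964103… → 8.96

8.96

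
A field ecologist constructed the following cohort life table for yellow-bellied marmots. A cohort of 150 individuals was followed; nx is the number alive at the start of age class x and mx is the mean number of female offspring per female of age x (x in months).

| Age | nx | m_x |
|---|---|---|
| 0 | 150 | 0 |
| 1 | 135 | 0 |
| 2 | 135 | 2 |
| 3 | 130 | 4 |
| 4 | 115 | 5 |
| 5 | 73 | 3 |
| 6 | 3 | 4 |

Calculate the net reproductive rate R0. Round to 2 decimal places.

lx = nx/n0 = nx/150: 1, 0.9, 0.9, 0.86667…, 0.76667…, 0.48667…, 0.02
lx·mx by age: 0, 0, 1.8, 3.466667…, 3.833333…, 1.46…, 0.08
R0 = Σ lx·mx = 10.64… → 10.64

10.64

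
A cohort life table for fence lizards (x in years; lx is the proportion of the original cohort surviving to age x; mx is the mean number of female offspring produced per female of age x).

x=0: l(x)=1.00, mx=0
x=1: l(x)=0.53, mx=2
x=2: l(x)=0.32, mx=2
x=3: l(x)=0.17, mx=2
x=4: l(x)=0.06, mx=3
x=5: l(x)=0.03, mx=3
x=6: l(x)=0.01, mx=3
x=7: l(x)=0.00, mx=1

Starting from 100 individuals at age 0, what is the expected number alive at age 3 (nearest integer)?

Expected survivors = N0 · l_3 = 100 × 0.17 = 17 → 17

17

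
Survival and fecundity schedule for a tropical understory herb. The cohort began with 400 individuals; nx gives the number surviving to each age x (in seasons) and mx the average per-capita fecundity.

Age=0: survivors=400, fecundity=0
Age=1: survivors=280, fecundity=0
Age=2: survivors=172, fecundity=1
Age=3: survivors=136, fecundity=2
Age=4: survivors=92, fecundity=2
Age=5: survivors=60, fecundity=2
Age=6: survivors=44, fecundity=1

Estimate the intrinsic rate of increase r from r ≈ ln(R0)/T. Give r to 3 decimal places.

0.196

lx = nx/n0 = nx/400: 1, 0.7, 0.43, 0.34, 0.23, 0.15, 0.11
R0 = Σ lx·mx = 0 + 0 + 0.43 + 0.68 + 0.46 + 0.3 + 0.11 = 1.98
Σ x·lx·mx = 6.9; T = 6.9/1.98 = 3.48485…
r ≈ ln(R0)/T = ln(1.98)/3.48485… = 0.19602… → 0.196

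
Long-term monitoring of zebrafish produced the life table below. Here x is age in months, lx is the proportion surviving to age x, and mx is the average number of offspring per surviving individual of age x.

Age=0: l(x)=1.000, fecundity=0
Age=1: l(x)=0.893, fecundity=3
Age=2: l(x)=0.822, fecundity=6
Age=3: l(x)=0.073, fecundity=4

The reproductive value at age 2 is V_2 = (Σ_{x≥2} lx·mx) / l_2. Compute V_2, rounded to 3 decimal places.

lx·mx for x ≥ 2: 4.932, 0.292 → sum = 5.224
V_2 = 5.224 / l_2 = 5.224 / 0.822 = 6.355231… → 6.355

6.355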